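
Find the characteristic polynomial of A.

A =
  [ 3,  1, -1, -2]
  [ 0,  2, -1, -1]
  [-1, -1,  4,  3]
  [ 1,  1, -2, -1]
x^4 - 8*x^3 + 24*x^2 - 32*x + 16

Expanding det(x·I − A) (e.g. by cofactor expansion or by noting that A is similar to its Jordan form J, which has the same characteristic polynomial as A) gives
  χ_A(x) = x^4 - 8*x^3 + 24*x^2 - 32*x + 16
which factors as (x - 2)^4. The eigenvalues (with algebraic multiplicities) are λ = 2 with multiplicity 4.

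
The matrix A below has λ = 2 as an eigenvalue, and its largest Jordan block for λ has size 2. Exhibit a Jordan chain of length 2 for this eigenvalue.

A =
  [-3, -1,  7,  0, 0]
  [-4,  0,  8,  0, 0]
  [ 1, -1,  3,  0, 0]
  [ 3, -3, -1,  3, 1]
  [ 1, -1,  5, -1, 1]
A Jordan chain for λ = 2 of length 2:
v_1 = (-1, -2, -1, -3, -1)ᵀ
v_2 = (0, 1, 0, 0, 0)ᵀ

Let N = A − (2)·I. We want v_2 with N^2 v_2 = 0 but N^1 v_2 ≠ 0; then v_{j-1} := N · v_j for j = 2, …, 2.

Pick v_2 = (0, 1, 0, 0, 0)ᵀ.
Then v_1 = N · v_2 = (-1, -2, -1, -3, -1)ᵀ.

Sanity check: (A − (2)·I) v_1 = (0, 0, 0, 0, 0)ᵀ = 0. ✓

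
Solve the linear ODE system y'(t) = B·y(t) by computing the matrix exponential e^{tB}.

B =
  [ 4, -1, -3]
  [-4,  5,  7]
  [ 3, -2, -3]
e^{tB} =
  [-t^2*exp(2*t)/2 + 2*t*exp(2*t) + exp(2*t), t^2*exp(2*t)/2 - t*exp(2*t), t^2*exp(2*t) - 3*t*exp(2*t)]
  [t^2*exp(2*t)/2 - 4*t*exp(2*t), -t^2*exp(2*t)/2 + 3*t*exp(2*t) + exp(2*t), -t^2*exp(2*t) + 7*t*exp(2*t)]
  [-t^2*exp(2*t)/2 + 3*t*exp(2*t), t^2*exp(2*t)/2 - 2*t*exp(2*t), t^2*exp(2*t) - 5*t*exp(2*t) + exp(2*t)]

Strategy: write B = P · J · P⁻¹ where J is a Jordan canonical form, so e^{tB} = P · e^{tJ} · P⁻¹, and e^{tJ} can be computed block-by-block.

B has Jordan form
J =
  [2, 1, 0]
  [0, 2, 1]
  [0, 0, 2]
(up to reordering of blocks).

Per-block formulas:
  For a 3×3 Jordan block J_3(2): exp(t · J_3(2)) = e^(2t)·(I + t·N + (t^2/2)·N^2), where N is the 3×3 nilpotent shift.

After assembling e^{tJ} and conjugating by P, we get:

e^{tB} =
  [-t^2*exp(2*t)/2 + 2*t*exp(2*t) + exp(2*t), t^2*exp(2*t)/2 - t*exp(2*t), t^2*exp(2*t) - 3*t*exp(2*t)]
  [t^2*exp(2*t)/2 - 4*t*exp(2*t), -t^2*exp(2*t)/2 + 3*t*exp(2*t) + exp(2*t), -t^2*exp(2*t) + 7*t*exp(2*t)]
  [-t^2*exp(2*t)/2 + 3*t*exp(2*t), t^2*exp(2*t)/2 - 2*t*exp(2*t), t^2*exp(2*t) - 5*t*exp(2*t) + exp(2*t)]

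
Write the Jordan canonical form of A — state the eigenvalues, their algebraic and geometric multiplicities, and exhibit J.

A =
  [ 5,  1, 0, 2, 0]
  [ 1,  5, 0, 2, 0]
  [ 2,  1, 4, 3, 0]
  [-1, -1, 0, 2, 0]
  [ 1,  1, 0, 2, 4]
J_2(4) ⊕ J_2(4) ⊕ J_1(4)

The characteristic polynomial is
  det(x·I − A) = x^5 - 20*x^4 + 160*x^3 - 640*x^2 + 1280*x - 1024 = (x - 4)^5

Eigenvalues and multiplicities (the geometric multiplicity of λ is n − rank(A − λI), which equals the number of Jordan blocks for λ):
  λ = 4: algebraic multiplicity = 5, geometric multiplicity = 3

Determining the block sizes for each eigenvalue:
  λ = 4: with am = 5 and gm = 3, the partition is not yet determined (e.g. several partitions of 5 into 3 parts exist). Let N = A − (4)·I. Computing rank(N^1) = 2, rank(N^2) = 0; the number of blocks of size ≥ j is rank(N^{j−1}) − rank(N^j), giving [3, 2]. So we have 2 block(s) of size 2, 1 block(s) of size 1 → block sizes [2, 2, 1]

Assembling the blocks gives a Jordan form
J =
  [4, 1, 0, 0, 0]
  [0, 4, 0, 0, 0]
  [0, 0, 4, 1, 0]
  [0, 0, 0, 4, 0]
  [0, 0, 0, 0, 4]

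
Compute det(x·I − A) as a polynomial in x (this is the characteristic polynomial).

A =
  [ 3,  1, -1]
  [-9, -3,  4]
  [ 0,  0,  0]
x^3

Expanding det(x·I − A) (e.g. by cofactor expansion or by noting that A is similar to its Jordan form J, which has the same characteristic polynomial as A) gives
  χ_A(x) = x^3
which factors as x^3. The eigenvalues (with algebraic multiplicities) are λ = 0 with multiplicity 3.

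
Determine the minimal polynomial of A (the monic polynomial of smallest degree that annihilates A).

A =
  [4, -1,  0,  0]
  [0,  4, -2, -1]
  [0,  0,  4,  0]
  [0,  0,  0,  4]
x^3 - 12*x^2 + 48*x - 64

The characteristic polynomial is χ_A(x) = (x - 4)^4, so the eigenvalues are known. The minimal polynomial is
  m_A(x) = Π_λ (x − λ)^{k_λ}
where k_λ is the size of the *largest* Jordan block for λ (equivalently, the smallest k with (A − λI)^k v = 0 for every generalised eigenvector v of λ).

  λ = 4: largest Jordan block has size 3, contributing (x − 4)^3

So m_A(x) = (x - 4)^3 = x^3 - 12*x^2 + 48*x - 64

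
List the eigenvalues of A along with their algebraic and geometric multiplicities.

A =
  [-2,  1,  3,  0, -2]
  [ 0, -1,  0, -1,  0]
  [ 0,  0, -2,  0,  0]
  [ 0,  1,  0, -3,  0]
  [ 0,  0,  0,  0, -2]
λ = -2: alg = 5, geom = 3

Step 1 — factor the characteristic polynomial to read off the algebraic multiplicities:
  χ_A(x) = (x + 2)^5

Step 2 — compute geometric multiplicities via the rank-nullity identity g(λ) = n − rank(A − λI):
  rank(A − (-2)·I) = 2, so dim ker(A − (-2)·I) = n − 2 = 3

Summary:
  λ = -2: algebraic multiplicity = 5, geometric multiplicity = 3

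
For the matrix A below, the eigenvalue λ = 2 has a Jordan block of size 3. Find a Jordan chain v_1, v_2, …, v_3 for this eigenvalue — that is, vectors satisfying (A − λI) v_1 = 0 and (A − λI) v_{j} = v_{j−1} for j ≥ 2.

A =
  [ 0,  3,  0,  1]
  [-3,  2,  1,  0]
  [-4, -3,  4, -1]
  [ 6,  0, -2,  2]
A Jordan chain for λ = 2 of length 3:
v_1 = (1, 2, 3, -4)ᵀ
v_2 = (-2, -3, -4, 6)ᵀ
v_3 = (1, 0, 0, 0)ᵀ

Let N = A − (2)·I. We want v_3 with N^3 v_3 = 0 but N^2 v_3 ≠ 0; then v_{j-1} := N · v_j for j = 3, …, 2.

Pick v_3 = (1, 0, 0, 0)ᵀ.
Then v_2 = N · v_3 = (-2, -3, -4, 6)ᵀ.
Then v_1 = N · v_2 = (1, 2, 3, -4)ᵀ.

Sanity check: (A − (2)·I) v_1 = (0, 0, 0, 0)ᵀ = 0. ✓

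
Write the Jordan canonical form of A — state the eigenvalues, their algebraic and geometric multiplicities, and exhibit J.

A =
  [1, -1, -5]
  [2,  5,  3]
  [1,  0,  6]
J_3(4)

The characteristic polynomial is
  det(x·I − A) = x^3 - 12*x^2 + 48*x - 64 = (x - 4)^3

Eigenvalues and multiplicities (the geometric multiplicity of λ is n − rank(A − λI), which equals the number of Jordan blocks for λ):
  λ = 4: algebraic multiplicity = 3, geometric multiplicity = 1

Determining the block sizes for each eigenvalue:
  λ = 4: one block (gm = 1), so the single block has size am = 3 → block sizes [3]

Assembling the blocks gives a Jordan form
J =
  [4, 1, 0]
  [0, 4, 1]
  [0, 0, 4]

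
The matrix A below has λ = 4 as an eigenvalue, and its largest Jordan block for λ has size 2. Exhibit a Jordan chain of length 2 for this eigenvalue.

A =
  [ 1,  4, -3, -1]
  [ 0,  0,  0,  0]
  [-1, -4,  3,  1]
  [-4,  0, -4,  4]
A Jordan chain for λ = 4 of length 2:
v_1 = (-1, 0, 1, 0)ᵀ
v_2 = (0, 0, 0, 1)ᵀ

Let N = A − (4)·I. We want v_2 with N^2 v_2 = 0 but N^1 v_2 ≠ 0; then v_{j-1} := N · v_j for j = 2, …, 2.

Pick v_2 = (0, 0, 0, 1)ᵀ.
Then v_1 = N · v_2 = (-1, 0, 1, 0)ᵀ.

Sanity check: (A − (4)·I) v_1 = (0, 0, 0, 0)ᵀ = 0. ✓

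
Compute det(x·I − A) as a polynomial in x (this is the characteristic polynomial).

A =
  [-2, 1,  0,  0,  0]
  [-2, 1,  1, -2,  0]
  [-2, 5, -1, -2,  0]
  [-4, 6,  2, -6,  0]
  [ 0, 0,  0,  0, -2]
x^5 + 10*x^4 + 40*x^3 + 80*x^2 + 80*x + 32

Expanding det(x·I − A) (e.g. by cofactor expansion or by noting that A is similar to its Jordan form J, which has the same characteristic polynomial as A) gives
  χ_A(x) = x^5 + 10*x^4 + 40*x^3 + 80*x^2 + 80*x + 32
which factors as (x + 2)^5. The eigenvalues (with algebraic multiplicities) are λ = -2 with multiplicity 5.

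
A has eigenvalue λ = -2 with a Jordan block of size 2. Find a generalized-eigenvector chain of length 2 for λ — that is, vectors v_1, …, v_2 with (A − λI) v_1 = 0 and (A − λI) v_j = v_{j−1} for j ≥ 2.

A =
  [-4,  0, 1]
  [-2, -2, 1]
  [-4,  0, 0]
A Jordan chain for λ = -2 of length 2:
v_1 = (-2, -2, -4)ᵀ
v_2 = (1, 0, 0)ᵀ

Let N = A − (-2)·I. We want v_2 with N^2 v_2 = 0 but N^1 v_2 ≠ 0; then v_{j-1} := N · v_j for j = 2, …, 2.

Pick v_2 = (1, 0, 0)ᵀ.
Then v_1 = N · v_2 = (-2, -2, -4)ᵀ.

Sanity check: (A − (-2)·I) v_1 = (0, 0, 0)ᵀ = 0. ✓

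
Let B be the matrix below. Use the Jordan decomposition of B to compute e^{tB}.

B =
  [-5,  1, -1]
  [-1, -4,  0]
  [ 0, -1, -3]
e^{tB} =
  [-t*exp(-4*t) + exp(-4*t), t*exp(-4*t), -t*exp(-4*t)]
  [t^2*exp(-4*t)/2 - t*exp(-4*t), -t^2*exp(-4*t)/2 + exp(-4*t), t^2*exp(-4*t)/2]
  [t^2*exp(-4*t)/2, -t^2*exp(-4*t)/2 - t*exp(-4*t), t^2*exp(-4*t)/2 + t*exp(-4*t) + exp(-4*t)]

Strategy: write B = P · J · P⁻¹ where J is a Jordan canonical form, so e^{tB} = P · e^{tJ} · P⁻¹, and e^{tJ} can be computed block-by-block.

B has Jordan form
J =
  [-4,  1,  0]
  [ 0, -4,  1]
  [ 0,  0, -4]
(up to reordering of blocks).

Per-block formulas:
  For a 3×3 Jordan block J_3(-4): exp(t · J_3(-4)) = e^(-4t)·(I + t·N + (t^2/2)·N^2), where N is the 3×3 nilpotent shift.

After assembling e^{tJ} and conjugating by P, we get:

e^{tB} =
  [-t*exp(-4*t) + exp(-4*t), t*exp(-4*t), -t*exp(-4*t)]
  [t^2*exp(-4*t)/2 - t*exp(-4*t), -t^2*exp(-4*t)/2 + exp(-4*t), t^2*exp(-4*t)/2]
  [t^2*exp(-4*t)/2, -t^2*exp(-4*t)/2 - t*exp(-4*t), t^2*exp(-4*t)/2 + t*exp(-4*t) + exp(-4*t)]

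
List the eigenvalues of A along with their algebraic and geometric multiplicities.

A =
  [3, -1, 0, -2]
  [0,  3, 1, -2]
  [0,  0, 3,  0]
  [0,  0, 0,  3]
λ = 3: alg = 4, geom = 2

Step 1 — factor the characteristic polynomial to read off the algebraic multiplicities:
  χ_A(x) = (x - 3)^4

Step 2 — compute geometric multiplicities via the rank-nullity identity g(λ) = n − rank(A − λI):
  rank(A − (3)·I) = 2, so dim ker(A − (3)·I) = n − 2 = 2

Summary:
  λ = 3: algebraic multiplicity = 4, geometric multiplicity = 2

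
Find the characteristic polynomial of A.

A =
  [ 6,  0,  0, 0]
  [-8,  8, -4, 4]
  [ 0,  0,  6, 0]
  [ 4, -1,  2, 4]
x^4 - 24*x^3 + 216*x^2 - 864*x + 1296

Expanding det(x·I − A) (e.g. by cofactor expansion or by noting that A is similar to its Jordan form J, which has the same characteristic polynomial as A) gives
  χ_A(x) = x^4 - 24*x^3 + 216*x^2 - 864*x + 1296
which factors as (x - 6)^4. The eigenvalues (with algebraic multiplicities) are λ = 6 with multiplicity 4.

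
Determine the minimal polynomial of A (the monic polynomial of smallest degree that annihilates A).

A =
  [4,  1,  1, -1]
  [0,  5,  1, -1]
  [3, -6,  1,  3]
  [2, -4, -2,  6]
x^3 - 12*x^2 + 48*x - 64

The characteristic polynomial is χ_A(x) = (x - 4)^4, so the eigenvalues are known. The minimal polynomial is
  m_A(x) = Π_λ (x − λ)^{k_λ}
where k_λ is the size of the *largest* Jordan block for λ (equivalently, the smallest k with (A − λI)^k v = 0 for every generalised eigenvector v of λ).

  λ = 4: largest Jordan block has size 3, contributing (x − 4)^3

So m_A(x) = (x - 4)^3 = x^3 - 12*x^2 + 48*x - 64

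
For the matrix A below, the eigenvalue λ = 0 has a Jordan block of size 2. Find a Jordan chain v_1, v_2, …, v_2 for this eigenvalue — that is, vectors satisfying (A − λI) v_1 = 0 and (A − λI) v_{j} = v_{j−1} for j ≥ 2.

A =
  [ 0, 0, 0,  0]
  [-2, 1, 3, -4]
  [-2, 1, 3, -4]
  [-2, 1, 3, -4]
A Jordan chain for λ = 0 of length 2:
v_1 = (0, -2, -2, -2)ᵀ
v_2 = (1, 0, 0, 0)ᵀ

Let N = A − (0)·I. We want v_2 with N^2 v_2 = 0 but N^1 v_2 ≠ 0; then v_{j-1} := N · v_j for j = 2, …, 2.

Pick v_2 = (1, 0, 0, 0)ᵀ.
Then v_1 = N · v_2 = (0, -2, -2, -2)ᵀ.

Sanity check: (A − (0)·I) v_1 = (0, 0, 0, 0)ᵀ = 0. ✓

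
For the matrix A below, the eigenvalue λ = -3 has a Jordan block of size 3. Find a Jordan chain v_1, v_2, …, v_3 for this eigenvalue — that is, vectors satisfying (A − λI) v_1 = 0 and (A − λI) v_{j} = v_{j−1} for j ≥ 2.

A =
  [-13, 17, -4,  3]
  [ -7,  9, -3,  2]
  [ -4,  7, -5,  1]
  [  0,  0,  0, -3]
A Jordan chain for λ = -3 of length 3:
v_1 = (-3, -2, -1, 0)ᵀ
v_2 = (-10, -7, -4, 0)ᵀ
v_3 = (1, 0, 0, 0)ᵀ

Let N = A − (-3)·I. We want v_3 with N^3 v_3 = 0 but N^2 v_3 ≠ 0; then v_{j-1} := N · v_j for j = 3, …, 2.

Pick v_3 = (1, 0, 0, 0)ᵀ.
Then v_2 = N · v_3 = (-10, -7, -4, 0)ᵀ.
Then v_1 = N · v_2 = (-3, -2, -1, 0)ᵀ.

Sanity check: (A − (-3)·I) v_1 = (0, 0, 0, 0)ᵀ = 0. ✓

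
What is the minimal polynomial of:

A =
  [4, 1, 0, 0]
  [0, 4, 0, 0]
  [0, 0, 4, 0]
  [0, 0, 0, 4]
x^2 - 8*x + 16

The characteristic polynomial is χ_A(x) = (x - 4)^4, so the eigenvalues are known. The minimal polynomial is
  m_A(x) = Π_λ (x − λ)^{k_λ}
where k_λ is the size of the *largest* Jordan block for λ (equivalently, the smallest k with (A − λI)^k v = 0 for every generalised eigenvector v of λ).

  λ = 4: largest Jordan block has size 2, contributing (x − 4)^2

So m_A(x) = (x - 4)^2 = x^2 - 8*x + 16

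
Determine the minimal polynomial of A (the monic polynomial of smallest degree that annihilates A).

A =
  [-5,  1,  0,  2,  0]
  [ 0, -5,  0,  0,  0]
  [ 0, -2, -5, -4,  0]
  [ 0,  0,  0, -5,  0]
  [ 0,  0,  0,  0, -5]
x^2 + 10*x + 25

The characteristic polynomial is χ_A(x) = (x + 5)^5, so the eigenvalues are known. The minimal polynomial is
  m_A(x) = Π_λ (x − λ)^{k_λ}
where k_λ is the size of the *largest* Jordan block for λ (equivalently, the smallest k with (A − λI)^k v = 0 for every generalised eigenvector v of λ).

  λ = -5: largest Jordan block has size 2, contributing (x + 5)^2

So m_A(x) = (x + 5)^2 = x^2 + 10*x + 25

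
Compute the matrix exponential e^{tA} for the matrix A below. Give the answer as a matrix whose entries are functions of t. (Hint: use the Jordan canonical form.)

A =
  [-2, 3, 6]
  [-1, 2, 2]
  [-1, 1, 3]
e^{tA} =
  [-3*t*exp(t) + exp(t), 3*t*exp(t), 6*t*exp(t)]
  [-t*exp(t), t*exp(t) + exp(t), 2*t*exp(t)]
  [-t*exp(t), t*exp(t), 2*t*exp(t) + exp(t)]

Strategy: write A = P · J · P⁻¹ where J is a Jordan canonical form, so e^{tA} = P · e^{tJ} · P⁻¹, and e^{tJ} can be computed block-by-block.

A has Jordan form
J =
  [1, 1, 0]
  [0, 1, 0]
  [0, 0, 1]
(up to reordering of blocks).

Per-block formulas:
  For a 2×2 Jordan block J_2(1): exp(t · J_2(1)) = e^(1t)·(I + t·N), where N is the 2×2 nilpotent shift.
  For a 1×1 block at λ = 1: exp(t · [1]) = [e^(1t)].

After assembling e^{tJ} and conjugating by P, we get:

e^{tA} =
  [-3*t*exp(t) + exp(t), 3*t*exp(t), 6*t*exp(t)]
  [-t*exp(t), t*exp(t) + exp(t), 2*t*exp(t)]
  [-t*exp(t), t*exp(t), 2*t*exp(t) + exp(t)]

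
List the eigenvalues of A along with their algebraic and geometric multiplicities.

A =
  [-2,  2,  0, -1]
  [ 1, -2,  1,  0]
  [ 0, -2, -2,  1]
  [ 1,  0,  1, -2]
λ = -2: alg = 4, geom = 2

Step 1 — factor the characteristic polynomial to read off the algebraic multiplicities:
  χ_A(x) = (x + 2)^4

Step 2 — compute geometric multiplicities via the rank-nullity identity g(λ) = n − rank(A − λI):
  rank(A − (-2)·I) = 2, so dim ker(A − (-2)·I) = n − 2 = 2

Summary:
  λ = -2: algebraic multiplicity = 4, geometric multiplicity = 2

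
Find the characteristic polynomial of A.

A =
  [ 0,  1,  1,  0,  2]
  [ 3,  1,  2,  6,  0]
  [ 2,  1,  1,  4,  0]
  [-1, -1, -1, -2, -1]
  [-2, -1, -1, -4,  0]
x^5

Expanding det(x·I − A) (e.g. by cofactor expansion or by noting that A is similar to its Jordan form J, which has the same characteristic polynomial as A) gives
  χ_A(x) = x^5
which factors as x^5. The eigenvalues (with algebraic multiplicities) are λ = 0 with multiplicity 5.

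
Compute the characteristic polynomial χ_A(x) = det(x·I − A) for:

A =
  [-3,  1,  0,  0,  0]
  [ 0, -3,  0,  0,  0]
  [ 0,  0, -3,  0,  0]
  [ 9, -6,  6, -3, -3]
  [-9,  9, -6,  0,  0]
x^5 + 12*x^4 + 54*x^3 + 108*x^2 + 81*x

Expanding det(x·I − A) (e.g. by cofactor expansion or by noting that A is similar to its Jordan form J, which has the same characteristic polynomial as A) gives
  χ_A(x) = x^5 + 12*x^4 + 54*x^3 + 108*x^2 + 81*x
which factors as x*(x + 3)^4. The eigenvalues (with algebraic multiplicities) are λ = -3 with multiplicity 4, λ = 0 with multiplicity 1.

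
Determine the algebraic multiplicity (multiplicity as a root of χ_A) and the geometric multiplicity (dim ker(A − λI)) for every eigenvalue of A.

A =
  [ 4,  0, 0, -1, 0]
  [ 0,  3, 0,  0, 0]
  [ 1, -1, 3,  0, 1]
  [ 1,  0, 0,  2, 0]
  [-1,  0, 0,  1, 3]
λ = 3: alg = 5, geom = 3

Step 1 — factor the characteristic polynomial to read off the algebraic multiplicities:
  χ_A(x) = (x - 3)^5

Step 2 — compute geometric multiplicities via the rank-nullity identity g(λ) = n − rank(A − λI):
  rank(A − (3)·I) = 2, so dim ker(A − (3)·I) = n − 2 = 3

Summary:
  λ = 3: algebraic multiplicity = 5, geometric multiplicity = 3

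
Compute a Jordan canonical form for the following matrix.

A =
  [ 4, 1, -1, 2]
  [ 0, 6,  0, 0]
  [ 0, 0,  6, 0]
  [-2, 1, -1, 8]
J_2(6) ⊕ J_1(6) ⊕ J_1(6)

The characteristic polynomial is
  det(x·I − A) = x^4 - 24*x^3 + 216*x^2 - 864*x + 1296 = (x - 6)^4

Eigenvalues and multiplicities (the geometric multiplicity of λ is n − rank(A − λI), which equals the number of Jordan blocks for λ):
  λ = 6: algebraic multiplicity = 4, geometric multiplicity = 3

Determining the block sizes for each eigenvalue:
  λ = 6: 3 blocks summing to 4 forces exactly one block of size 2 and the rest size 1 → block sizes [2, 1, 1]

Assembling the blocks gives a Jordan form
J =
  [6, 1, 0, 0]
  [0, 6, 0, 0]
  [0, 0, 6, 0]
  [0, 0, 0, 6]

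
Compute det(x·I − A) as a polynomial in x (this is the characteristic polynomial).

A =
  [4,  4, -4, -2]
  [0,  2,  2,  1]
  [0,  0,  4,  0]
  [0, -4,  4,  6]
x^4 - 16*x^3 + 96*x^2 - 256*x + 256

Expanding det(x·I − A) (e.g. by cofactor expansion or by noting that A is similar to its Jordan form J, which has the same characteristic polynomial as A) gives
  χ_A(x) = x^4 - 16*x^3 + 96*x^2 - 256*x + 256
which factors as (x - 4)^4. The eigenvalues (with algebraic multiplicities) are λ = 4 with multiplicity 4.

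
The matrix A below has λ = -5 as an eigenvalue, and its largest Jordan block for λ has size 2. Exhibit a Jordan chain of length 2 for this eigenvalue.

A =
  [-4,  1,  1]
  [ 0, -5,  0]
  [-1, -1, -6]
A Jordan chain for λ = -5 of length 2:
v_1 = (1, 0, -1)ᵀ
v_2 = (1, 0, 0)ᵀ

Let N = A − (-5)·I. We want v_2 with N^2 v_2 = 0 but N^1 v_2 ≠ 0; then v_{j-1} := N · v_j for j = 2, …, 2.

Pick v_2 = (1, 0, 0)ᵀ.
Then v_1 = N · v_2 = (1, 0, -1)ᵀ.

Sanity check: (A − (-5)·I) v_1 = (0, 0, 0)ᵀ = 0. ✓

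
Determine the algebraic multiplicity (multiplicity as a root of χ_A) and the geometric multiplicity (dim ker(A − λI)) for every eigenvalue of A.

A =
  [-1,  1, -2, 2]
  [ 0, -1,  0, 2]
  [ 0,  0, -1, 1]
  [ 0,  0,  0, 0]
λ = -1: alg = 3, geom = 2; λ = 0: alg = 1, geom = 1

Step 1 — factor the characteristic polynomial to read off the algebraic multiplicities:
  χ_A(x) = x*(x + 1)^3

Step 2 — compute geometric multiplicities via the rank-nullity identity g(λ) = n − rank(A − λI):
  rank(A − (-1)·I) = 2, so dim ker(A − (-1)·I) = n − 2 = 2
  rank(A − (0)·I) = 3, so dim ker(A − (0)·I) = n − 3 = 1

Summary:
  λ = -1: algebraic multiplicity = 3, geometric multiplicity = 2
  λ = 0: algebraic multiplicity = 1, geometric multiplicity = 1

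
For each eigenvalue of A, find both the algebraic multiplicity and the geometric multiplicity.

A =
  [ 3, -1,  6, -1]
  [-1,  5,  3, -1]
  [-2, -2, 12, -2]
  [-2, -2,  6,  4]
λ = 6: alg = 4, geom = 2

Step 1 — factor the characteristic polynomial to read off the algebraic multiplicities:
  χ_A(x) = (x - 6)^4

Step 2 — compute geometric multiplicities via the rank-nullity identity g(λ) = n − rank(A − λI):
  rank(A − (6)·I) = 2, so dim ker(A − (6)·I) = n − 2 = 2

Summary:
  λ = 6: algebraic multiplicity = 4, geometric multiplicity = 2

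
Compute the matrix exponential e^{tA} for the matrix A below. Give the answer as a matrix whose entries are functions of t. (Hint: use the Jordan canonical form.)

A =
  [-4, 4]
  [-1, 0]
e^{tA} =
  [-2*t*exp(-2*t) + exp(-2*t), 4*t*exp(-2*t)]
  [-t*exp(-2*t), 2*t*exp(-2*t) + exp(-2*t)]

Strategy: write A = P · J · P⁻¹ where J is a Jordan canonical form, so e^{tA} = P · e^{tJ} · P⁻¹, and e^{tJ} can be computed block-by-block.

A has Jordan form
J =
  [-2,  1]
  [ 0, -2]
(up to reordering of blocks).

Per-block formulas:
  For a 2×2 Jordan block J_2(-2): exp(t · J_2(-2)) = e^(-2t)·(I + t·N), where N is the 2×2 nilpotent shift.

After assembling e^{tJ} and conjugating by P, we get:

e^{tA} =
  [-2*t*exp(-2*t) + exp(-2*t), 4*t*exp(-2*t)]
  [-t*exp(-2*t), 2*t*exp(-2*t) + exp(-2*t)]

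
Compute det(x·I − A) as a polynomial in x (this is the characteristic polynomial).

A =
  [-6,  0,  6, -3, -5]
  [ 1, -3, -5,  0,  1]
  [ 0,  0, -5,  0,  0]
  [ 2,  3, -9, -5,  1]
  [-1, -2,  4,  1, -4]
x^5 + 23*x^4 + 211*x^3 + 965*x^2 + 2200*x + 2000

Expanding det(x·I − A) (e.g. by cofactor expansion or by noting that A is similar to its Jordan form J, which has the same characteristic polynomial as A) gives
  χ_A(x) = x^5 + 23*x^4 + 211*x^3 + 965*x^2 + 2200*x + 2000
which factors as (x + 4)^2*(x + 5)^3. The eigenvalues (with algebraic multiplicities) are λ = -5 with multiplicity 3, λ = -4 with multiplicity 2.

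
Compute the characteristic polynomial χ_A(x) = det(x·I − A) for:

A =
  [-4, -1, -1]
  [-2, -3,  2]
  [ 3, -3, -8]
x^3 + 15*x^2 + 75*x + 125

Expanding det(x·I − A) (e.g. by cofactor expansion or by noting that A is similar to its Jordan form J, which has the same characteristic polynomial as A) gives
  χ_A(x) = x^3 + 15*x^2 + 75*x + 125
which factors as (x + 5)^3. The eigenvalues (with algebraic multiplicities) are λ = -5 with multiplicity 3.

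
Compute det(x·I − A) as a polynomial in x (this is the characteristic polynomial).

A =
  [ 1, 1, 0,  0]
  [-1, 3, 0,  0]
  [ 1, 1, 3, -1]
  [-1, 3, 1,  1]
x^4 - 8*x^3 + 24*x^2 - 32*x + 16

Expanding det(x·I − A) (e.g. by cofactor expansion or by noting that A is similar to its Jordan form J, which has the same characteristic polynomial as A) gives
  χ_A(x) = x^4 - 8*x^3 + 24*x^2 - 32*x + 16
which factors as (x - 2)^4. The eigenvalues (with algebraic multiplicities) are λ = 2 with multiplicity 4.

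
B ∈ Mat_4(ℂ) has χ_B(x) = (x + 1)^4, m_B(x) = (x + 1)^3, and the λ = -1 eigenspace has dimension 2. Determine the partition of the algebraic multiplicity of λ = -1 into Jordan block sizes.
Block sizes for λ = -1: [3, 1]

Step 1 — from the characteristic polynomial, algebraic multiplicity of λ = -1 is 4. From dim ker(B − (-1)·I) = 2, there are exactly 2 Jordan blocks for λ = -1.
Step 2 — from the minimal polynomial, the factor (x + 1)^3 tells us the largest block for λ = -1 has size 3.
Step 3 — with total size 4, 2 blocks, and largest block 3, the block sizes (in nonincreasing order) are [3, 1].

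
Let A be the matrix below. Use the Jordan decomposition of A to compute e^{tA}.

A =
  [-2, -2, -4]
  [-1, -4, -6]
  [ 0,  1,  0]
e^{tA} =
  [t^2*exp(-2*t) + exp(-2*t), -2*t*exp(-2*t), 2*t^2*exp(-2*t) - 4*t*exp(-2*t)]
  [t^2*exp(-2*t) - t*exp(-2*t), -2*t*exp(-2*t) + exp(-2*t), 2*t^2*exp(-2*t) - 6*t*exp(-2*t)]
  [-t^2*exp(-2*t)/2, t*exp(-2*t), -t^2*exp(-2*t) + 2*t*exp(-2*t) + exp(-2*t)]

Strategy: write A = P · J · P⁻¹ where J is a Jordan canonical form, so e^{tA} = P · e^{tJ} · P⁻¹, and e^{tJ} can be computed block-by-block.

A has Jordan form
J =
  [-2,  1,  0]
  [ 0, -2,  1]
  [ 0,  0, -2]
(up to reordering of blocks).

Per-block formulas:
  For a 3×3 Jordan block J_3(-2): exp(t · J_3(-2)) = e^(-2t)·(I + t·N + (t^2/2)·N^2), where N is the 3×3 nilpotent shift.

After assembling e^{tJ} and conjugating by P, we get:

e^{tA} =
  [t^2*exp(-2*t) + exp(-2*t), -2*t*exp(-2*t), 2*t^2*exp(-2*t) - 4*t*exp(-2*t)]
  [t^2*exp(-2*t) - t*exp(-2*t), -2*t*exp(-2*t) + exp(-2*t), 2*t^2*exp(-2*t) - 6*t*exp(-2*t)]
  [-t^2*exp(-2*t)/2, t*exp(-2*t), -t^2*exp(-2*t) + 2*t*exp(-2*t) + exp(-2*t)]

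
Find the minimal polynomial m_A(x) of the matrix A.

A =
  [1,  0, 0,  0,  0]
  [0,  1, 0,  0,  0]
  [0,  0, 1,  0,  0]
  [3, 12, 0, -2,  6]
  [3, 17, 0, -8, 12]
x^3 - 11*x^2 + 34*x - 24

The characteristic polynomial is χ_A(x) = (x - 6)*(x - 4)*(x - 1)^3, so the eigenvalues are known. The minimal polynomial is
  m_A(x) = Π_λ (x − λ)^{k_λ}
where k_λ is the size of the *largest* Jordan block for λ (equivalently, the smallest k with (A − λI)^k v = 0 for every generalised eigenvector v of λ).

  λ = 1: largest Jordan block has size 1, contributing (x − 1)
  λ = 4: largest Jordan block has size 1, contributing (x − 4)
  λ = 6: largest Jordan block has size 1, contributing (x − 6)

So m_A(x) = (x - 6)*(x - 4)*(x - 1) = x^3 - 11*x^2 + 34*x - 24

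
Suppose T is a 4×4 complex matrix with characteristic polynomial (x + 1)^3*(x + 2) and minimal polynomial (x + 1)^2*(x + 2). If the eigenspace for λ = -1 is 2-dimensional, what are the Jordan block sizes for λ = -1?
Block sizes for λ = -1: [2, 1]

Step 1 — from the characteristic polynomial, algebraic multiplicity of λ = -1 is 3. From dim ker(T − (-1)·I) = 2, there are exactly 2 Jordan blocks for λ = -1.
Step 2 — from the minimal polynomial, the factor (x + 1)^2 tells us the largest block for λ = -1 has size 2.
Step 3 — with total size 3, 2 blocks, and largest block 2, the block sizes (in nonincreasing order) are [2, 1].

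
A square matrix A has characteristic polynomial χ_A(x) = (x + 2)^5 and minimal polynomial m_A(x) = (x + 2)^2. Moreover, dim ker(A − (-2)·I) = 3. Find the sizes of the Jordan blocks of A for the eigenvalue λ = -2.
Block sizes for λ = -2: [2, 2, 1]

Step 1 — from the characteristic polynomial, algebraic multiplicity of λ = -2 is 5. From dim ker(A − (-2)·I) = 3, there are exactly 3 Jordan blocks for λ = -2.
Step 2 — from the minimal polynomial, the factor (x + 2)^2 tells us the largest block for λ = -2 has size 2.
Step 3 — with total size 5, 3 blocks, and largest block 2, the block sizes (in nonincreasing order) are [2, 2, 1].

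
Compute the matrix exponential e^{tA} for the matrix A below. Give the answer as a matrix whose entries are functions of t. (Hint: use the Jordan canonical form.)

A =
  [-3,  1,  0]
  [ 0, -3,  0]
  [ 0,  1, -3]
e^{tA} =
  [exp(-3*t), t*exp(-3*t), 0]
  [0, exp(-3*t), 0]
  [0, t*exp(-3*t), exp(-3*t)]

Strategy: write A = P · J · P⁻¹ where J is a Jordan canonical form, so e^{tA} = P · e^{tJ} · P⁻¹, and e^{tJ} can be computed block-by-block.

A has Jordan form
J =
  [-3,  1,  0]
  [ 0, -3,  0]
  [ 0,  0, -3]
(up to reordering of blocks).

Per-block formulas:
  For a 1×1 block at λ = -3: exp(t · [-3]) = [e^(-3t)].
  For a 2×2 Jordan block J_2(-3): exp(t · J_2(-3)) = e^(-3t)·(I + t·N), where N is the 2×2 nilpotent shift.

After assembling e^{tJ} and conjugating by P, we get:

e^{tA} =
  [exp(-3*t), t*exp(-3*t), 0]
  [0, exp(-3*t), 0]
  [0, t*exp(-3*t), exp(-3*t)]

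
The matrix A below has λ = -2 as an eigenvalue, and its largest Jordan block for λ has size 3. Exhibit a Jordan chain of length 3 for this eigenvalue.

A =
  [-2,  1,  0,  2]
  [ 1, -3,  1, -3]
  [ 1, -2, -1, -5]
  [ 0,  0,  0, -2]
A Jordan chain for λ = -2 of length 3:
v_1 = (1, 0, -1, 0)ᵀ
v_2 = (0, 1, 1, 0)ᵀ
v_3 = (1, 0, 0, 0)ᵀ

Let N = A − (-2)·I. We want v_3 with N^3 v_3 = 0 but N^2 v_3 ≠ 0; then v_{j-1} := N · v_j for j = 3, …, 2.

Pick v_3 = (1, 0, 0, 0)ᵀ.
Then v_2 = N · v_3 = (0, 1, 1, 0)ᵀ.
Then v_1 = N · v_2 = (1, 0, -1, 0)ᵀ.

Sanity check: (A − (-2)·I) v_1 = (0, 0, 0, 0)ᵀ = 0. ✓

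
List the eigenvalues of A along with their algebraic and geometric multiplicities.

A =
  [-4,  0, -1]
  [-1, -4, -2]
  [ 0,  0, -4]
λ = -4: alg = 3, geom = 1

Step 1 — factor the characteristic polynomial to read off the algebraic multiplicities:
  χ_A(x) = (x + 4)^3

Step 2 — compute geometric multiplicities via the rank-nullity identity g(λ) = n − rank(A − λI):
  rank(A − (-4)·I) = 2, so dim ker(A − (-4)·I) = n − 2 = 1

Summary:
  λ = -4: algebraic multiplicity = 3, geometric multiplicity = 1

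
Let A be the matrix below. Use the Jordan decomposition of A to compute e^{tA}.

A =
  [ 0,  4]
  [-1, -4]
e^{tA} =
  [2*t*exp(-2*t) + exp(-2*t), 4*t*exp(-2*t)]
  [-t*exp(-2*t), -2*t*exp(-2*t) + exp(-2*t)]

Strategy: write A = P · J · P⁻¹ where J is a Jordan canonical form, so e^{tA} = P · e^{tJ} · P⁻¹, and e^{tJ} can be computed block-by-block.

A has Jordan form
J =
  [-2,  1]
  [ 0, -2]
(up to reordering of blocks).

Per-block formulas:
  For a 2×2 Jordan block J_2(-2): exp(t · J_2(-2)) = e^(-2t)·(I + t·N), where N is the 2×2 nilpotent shift.

After assembling e^{tJ} and conjugating by P, we get:

e^{tA} =
  [2*t*exp(-2*t) + exp(-2*t), 4*t*exp(-2*t)]
  [-t*exp(-2*t), -2*t*exp(-2*t) + exp(-2*t)]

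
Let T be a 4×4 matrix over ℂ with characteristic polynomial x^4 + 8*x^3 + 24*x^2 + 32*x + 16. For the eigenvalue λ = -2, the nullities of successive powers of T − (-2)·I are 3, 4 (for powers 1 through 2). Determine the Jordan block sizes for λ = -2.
Block sizes for λ = -2: [2, 1, 1]

From the dimensions of kernels of powers, the number of Jordan blocks of size at least j is d_j − d_{j−1} where d_j = dim ker(N^j) (with d_0 = 0). Computing the differences gives [3, 1].
The number of blocks of size exactly k is (#blocks of size ≥ k) − (#blocks of size ≥ k + 1), so the partition is: 2 block(s) of size 1, 1 block(s) of size 2.
In nonincreasing order the block sizes are [2, 1, 1].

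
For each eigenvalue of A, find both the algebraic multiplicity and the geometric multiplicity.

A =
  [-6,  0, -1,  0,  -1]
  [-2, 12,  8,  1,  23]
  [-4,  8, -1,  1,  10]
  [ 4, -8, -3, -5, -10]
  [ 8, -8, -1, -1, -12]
λ = -4: alg = 4, geom = 2; λ = 4: alg = 1, geom = 1

Step 1 — factor the characteristic polynomial to read off the algebraic multiplicities:
  χ_A(x) = (x - 4)*(x + 4)^4

Step 2 — compute geometric multiplicities via the rank-nullity identity g(λ) = n − rank(A − λI):
  rank(A − (-4)·I) = 3, so dim ker(A − (-4)·I) = n − 3 = 2
  rank(A − (4)·I) = 4, so dim ker(A − (4)·I) = n − 4 = 1

Summary:
  λ = -4: algebraic multiplicity = 4, geometric multiplicity = 2
  λ = 4: algebraic multiplicity = 1, geometric multiplicity = 1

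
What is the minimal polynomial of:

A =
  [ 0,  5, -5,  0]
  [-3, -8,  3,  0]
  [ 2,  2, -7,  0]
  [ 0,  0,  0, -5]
x^2 + 10*x + 25

The characteristic polynomial is χ_A(x) = (x + 5)^4, so the eigenvalues are known. The minimal polynomial is
  m_A(x) = Π_λ (x − λ)^{k_λ}
where k_λ is the size of the *largest* Jordan block for λ (equivalently, the smallest k with (A − λI)^k v = 0 for every generalised eigenvector v of λ).

  λ = -5: largest Jordan block has size 2, contributing (x + 5)^2

So m_A(x) = (x + 5)^2 = x^2 + 10*x + 25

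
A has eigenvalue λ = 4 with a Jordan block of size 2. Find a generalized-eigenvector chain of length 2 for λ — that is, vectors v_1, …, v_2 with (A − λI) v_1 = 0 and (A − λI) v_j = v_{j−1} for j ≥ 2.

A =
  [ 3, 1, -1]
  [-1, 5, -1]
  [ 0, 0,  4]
A Jordan chain for λ = 4 of length 2:
v_1 = (-1, -1, 0)ᵀ
v_2 = (1, 0, 0)ᵀ

Let N = A − (4)·I. We want v_2 with N^2 v_2 = 0 but N^1 v_2 ≠ 0; then v_{j-1} := N · v_j for j = 2, …, 2.

Pick v_2 = (1, 0, 0)ᵀ.
Then v_1 = N · v_2 = (-1, -1, 0)ᵀ.

Sanity check: (A − (4)·I) v_1 = (0, 0, 0)ᵀ = 0. ✓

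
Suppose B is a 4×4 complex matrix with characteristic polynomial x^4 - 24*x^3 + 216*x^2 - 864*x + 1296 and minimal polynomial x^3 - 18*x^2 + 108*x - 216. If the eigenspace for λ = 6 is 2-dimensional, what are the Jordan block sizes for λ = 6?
Block sizes for λ = 6: [3, 1]

Step 1 — from the characteristic polynomial, algebraic multiplicity of λ = 6 is 4. From dim ker(B − (6)·I) = 2, there are exactly 2 Jordan blocks for λ = 6.
Step 2 — from the minimal polynomial, the factor (x − 6)^3 tells us the largest block for λ = 6 has size 3.
Step 3 — with total size 4, 2 blocks, and largest block 3, the block sizes (in nonincreasing order) are [3, 1].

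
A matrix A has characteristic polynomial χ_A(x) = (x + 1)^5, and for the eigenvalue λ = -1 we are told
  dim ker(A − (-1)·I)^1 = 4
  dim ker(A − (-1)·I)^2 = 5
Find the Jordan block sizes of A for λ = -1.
Block sizes for λ = -1: [2, 1, 1, 1]

From the dimensions of kernels of powers, the number of Jordan blocks of size at least j is d_j − d_{j−1} where d_j = dim ker(N^j) (with d_0 = 0). Computing the differences gives [4, 1].
The number of blocks of size exactly k is (#blocks of size ≥ k) − (#blocks of size ≥ k + 1), so the partition is: 3 block(s) of size 1, 1 block(s) of size 2.
In nonincreasing order the block sizes are [2, 1, 1, 1].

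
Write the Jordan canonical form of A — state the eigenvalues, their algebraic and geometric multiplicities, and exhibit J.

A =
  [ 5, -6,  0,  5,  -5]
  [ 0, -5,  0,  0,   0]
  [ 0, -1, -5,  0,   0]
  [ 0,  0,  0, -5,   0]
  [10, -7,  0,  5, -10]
J_2(-5) ⊕ J_1(-5) ⊕ J_1(-5) ⊕ J_1(0)

The characteristic polynomial is
  det(x·I − A) = x^5 + 20*x^4 + 150*x^3 + 500*x^2 + 625*x = x*(x + 5)^4

Eigenvalues and multiplicities (the geometric multiplicity of λ is n − rank(A − λI), which equals the number of Jordan blocks for λ):
  λ = -5: algebraic multiplicity = 4, geometric multiplicity = 3
  λ = 0: algebraic multiplicity = 1, geometric multiplicity = 1

Determining the block sizes for each eigenvalue:
  λ = -5: 3 blocks summing to 4 forces exactly one block of size 2 and the rest size 1 → block sizes [2, 1, 1]
  λ = 0: one block (gm = 1), so the single block has size am = 1 → block sizes [1]

Assembling the blocks gives a Jordan form
J =
  [-5,  1,  0,  0, 0]
  [ 0, -5,  0,  0, 0]
  [ 0,  0, -5,  0, 0]
  [ 0,  0,  0, -5, 0]
  [ 0,  0,  0,  0, 0]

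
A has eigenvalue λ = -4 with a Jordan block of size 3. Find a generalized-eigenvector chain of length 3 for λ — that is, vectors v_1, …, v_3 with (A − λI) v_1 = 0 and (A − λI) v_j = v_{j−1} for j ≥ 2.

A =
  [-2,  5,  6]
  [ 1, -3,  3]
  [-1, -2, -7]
A Jordan chain for λ = -4 of length 3:
v_1 = (3, 0, -1)ᵀ
v_2 = (2, 1, -1)ᵀ
v_3 = (1, 0, 0)ᵀ

Let N = A − (-4)·I. We want v_3 with N^3 v_3 = 0 but N^2 v_3 ≠ 0; then v_{j-1} := N · v_j for j = 3, …, 2.

Pick v_3 = (1, 0, 0)ᵀ.
Then v_2 = N · v_3 = (2, 1, -1)ᵀ.
Then v_1 = N · v_2 = (3, 0, -1)ᵀ.

Sanity check: (A − (-4)·I) v_1 = (0, 0, 0)ᵀ = 0. ✓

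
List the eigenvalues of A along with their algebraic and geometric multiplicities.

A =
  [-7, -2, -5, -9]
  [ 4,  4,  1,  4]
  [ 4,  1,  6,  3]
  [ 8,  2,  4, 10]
λ = 3: alg = 3, geom = 1; λ = 4: alg = 1, geom = 1

Step 1 — factor the characteristic polynomial to read off the algebraic multiplicities:
  χ_A(x) = (x - 4)*(x - 3)^3

Step 2 — compute geometric multiplicities via the rank-nullity identity g(λ) = n − rank(A − λI):
  rank(A − (3)·I) = 3, so dim ker(A − (3)·I) = n − 3 = 1
  rank(A − (4)·I) = 3, so dim ker(A − (4)·I) = n − 3 = 1

Summary:
  λ = 3: algebraic multiplicity = 3, geometric multiplicity = 1
  λ = 4: algebraic multiplicity = 1, geometric multiplicity = 1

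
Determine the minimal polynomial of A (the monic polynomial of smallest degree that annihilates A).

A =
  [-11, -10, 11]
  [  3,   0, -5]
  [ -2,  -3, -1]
x^3 + 12*x^2 + 48*x + 64

The characteristic polynomial is χ_A(x) = (x + 4)^3, so the eigenvalues are known. The minimal polynomial is
  m_A(x) = Π_λ (x − λ)^{k_λ}
where k_λ is the size of the *largest* Jordan block for λ (equivalently, the smallest k with (A − λI)^k v = 0 for every generalised eigenvector v of λ).

  λ = -4: largest Jordan block has size 3, contributing (x + 4)^3

So m_A(x) = (x + 4)^3 = x^3 + 12*x^2 + 48*x + 64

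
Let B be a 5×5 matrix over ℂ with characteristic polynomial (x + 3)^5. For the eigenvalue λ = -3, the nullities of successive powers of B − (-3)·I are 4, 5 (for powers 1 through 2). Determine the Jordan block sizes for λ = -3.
Block sizes for λ = -3: [2, 1, 1, 1]

From the dimensions of kernels of powers, the number of Jordan blocks of size at least j is d_j − d_{j−1} where d_j = dim ker(N^j) (with d_0 = 0). Computing the differences gives [4, 1].
The number of blocks of size exactly k is (#blocks of size ≥ k) − (#blocks of size ≥ k + 1), so the partition is: 3 block(s) of size 1, 1 block(s) of size 2.
In nonincreasing order the block sizes are [2, 1, 1, 1].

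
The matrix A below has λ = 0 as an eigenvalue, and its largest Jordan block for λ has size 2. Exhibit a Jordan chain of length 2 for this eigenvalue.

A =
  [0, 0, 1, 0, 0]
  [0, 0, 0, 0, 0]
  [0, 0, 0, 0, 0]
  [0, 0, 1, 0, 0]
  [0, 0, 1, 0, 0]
A Jordan chain for λ = 0 of length 2:
v_1 = (1, 0, 0, 1, 1)ᵀ
v_2 = (0, 0, 1, 0, 0)ᵀ

Let N = A − (0)·I. We want v_2 with N^2 v_2 = 0 but N^1 v_2 ≠ 0; then v_{j-1} := N · v_j for j = 2, …, 2.

Pick v_2 = (0, 0, 1, 0, 0)ᵀ.
Then v_1 = N · v_2 = (1, 0, 0, 1, 1)ᵀ.

Sanity check: (A − (0)·I) v_1 = (0, 0, 0, 0, 0)ᵀ = 0. ✓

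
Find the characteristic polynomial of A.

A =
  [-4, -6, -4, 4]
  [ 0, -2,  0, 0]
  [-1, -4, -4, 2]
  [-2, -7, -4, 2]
x^4 + 8*x^3 + 24*x^2 + 32*x + 16

Expanding det(x·I − A) (e.g. by cofactor expansion or by noting that A is similar to its Jordan form J, which has the same characteristic polynomial as A) gives
  χ_A(x) = x^4 + 8*x^3 + 24*x^2 + 32*x + 16
which factors as (x + 2)^4. The eigenvalues (with algebraic multiplicities) are λ = -2 with multiplicity 4.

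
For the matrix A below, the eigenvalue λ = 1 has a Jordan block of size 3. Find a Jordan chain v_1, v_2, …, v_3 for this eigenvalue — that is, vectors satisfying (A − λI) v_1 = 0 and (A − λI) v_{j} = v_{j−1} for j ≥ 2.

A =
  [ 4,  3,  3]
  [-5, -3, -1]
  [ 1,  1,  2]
A Jordan chain for λ = 1 of length 3:
v_1 = (-3, 4, -1)ᵀ
v_2 = (3, -5, 1)ᵀ
v_3 = (1, 0, 0)ᵀ

Let N = A − (1)·I. We want v_3 with N^3 v_3 = 0 but N^2 v_3 ≠ 0; then v_{j-1} := N · v_j for j = 3, …, 2.

Pick v_3 = (1, 0, 0)ᵀ.
Then v_2 = N · v_3 = (3, -5, 1)ᵀ.
Then v_1 = N · v_2 = (-3, 4, -1)ᵀ.

Sanity check: (A − (1)·I) v_1 = (0, 0, 0)ᵀ = 0. ✓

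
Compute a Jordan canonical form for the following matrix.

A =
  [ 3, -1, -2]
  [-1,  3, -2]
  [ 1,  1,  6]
J_2(4) ⊕ J_1(4)

The characteristic polynomial is
  det(x·I − A) = x^3 - 12*x^2 + 48*x - 64 = (x - 4)^3

Eigenvalues and multiplicities (the geometric multiplicity of λ is n − rank(A − λI), which equals the number of Jordan blocks for λ):
  λ = 4: algebraic multiplicity = 3, geometric multiplicity = 2

Determining the block sizes for each eigenvalue:
  λ = 4: 2 blocks summing to 3 forces exactly one block of size 2 and the rest size 1 → block sizes [2, 1]

Assembling the blocks gives a Jordan form
J =
  [4, 1, 0]
  [0, 4, 0]
  [0, 0, 4]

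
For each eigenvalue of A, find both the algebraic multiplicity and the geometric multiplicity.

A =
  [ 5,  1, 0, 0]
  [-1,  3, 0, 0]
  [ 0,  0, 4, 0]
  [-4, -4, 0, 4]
λ = 4: alg = 4, geom = 3

Step 1 — factor the characteristic polynomial to read off the algebraic multiplicities:
  χ_A(x) = (x - 4)^4

Step 2 — compute geometric multiplicities via the rank-nullity identity g(λ) = n − rank(A − λI):
  rank(A − (4)·I) = 1, so dim ker(A − (4)·I) = n − 1 = 3

Summary:
  λ = 4: algebraic multiplicity = 4, geometric multiplicity = 3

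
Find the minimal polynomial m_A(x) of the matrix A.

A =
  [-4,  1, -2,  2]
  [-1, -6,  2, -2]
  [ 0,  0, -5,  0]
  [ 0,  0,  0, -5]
x^2 + 10*x + 25

The characteristic polynomial is χ_A(x) = (x + 5)^4, so the eigenvalues are known. The minimal polynomial is
  m_A(x) = Π_λ (x − λ)^{k_λ}
where k_λ is the size of the *largest* Jordan block for λ (equivalently, the smallest k with (A − λI)^k v = 0 for every generalised eigenvector v of λ).

  λ = -5: largest Jordan block has size 2, contributing (x + 5)^2

So m_A(x) = (x + 5)^2 = x^2 + 10*x + 25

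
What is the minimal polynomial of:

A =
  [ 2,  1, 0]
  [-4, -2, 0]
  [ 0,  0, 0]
x^2

The characteristic polynomial is χ_A(x) = x^3, so the eigenvalues are known. The minimal polynomial is
  m_A(x) = Π_λ (x − λ)^{k_λ}
where k_λ is the size of the *largest* Jordan block for λ (equivalently, the smallest k with (A − λI)^k v = 0 for every generalised eigenvector v of λ).

  λ = 0: largest Jordan block has size 2, contributing (x − 0)^2

So m_A(x) = x^2 = x^2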